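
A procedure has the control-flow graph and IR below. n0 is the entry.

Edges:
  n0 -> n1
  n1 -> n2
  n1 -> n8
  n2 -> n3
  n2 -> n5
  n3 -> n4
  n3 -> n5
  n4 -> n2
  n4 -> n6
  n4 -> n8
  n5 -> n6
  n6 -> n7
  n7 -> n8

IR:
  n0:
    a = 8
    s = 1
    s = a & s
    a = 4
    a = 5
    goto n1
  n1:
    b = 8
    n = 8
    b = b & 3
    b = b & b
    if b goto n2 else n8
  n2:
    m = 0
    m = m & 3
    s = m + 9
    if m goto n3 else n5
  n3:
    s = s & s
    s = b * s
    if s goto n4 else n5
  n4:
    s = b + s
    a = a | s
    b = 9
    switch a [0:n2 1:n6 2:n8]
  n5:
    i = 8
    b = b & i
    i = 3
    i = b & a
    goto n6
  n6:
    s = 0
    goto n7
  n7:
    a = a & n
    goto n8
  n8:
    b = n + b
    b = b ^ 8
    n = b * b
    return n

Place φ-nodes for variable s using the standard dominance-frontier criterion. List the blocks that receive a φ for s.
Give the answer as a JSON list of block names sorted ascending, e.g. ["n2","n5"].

idom tree: n1←n0 n2←n1 n3←n2 n4←n3 n5←n2 n6←n2 n7←n6 n8←n1
Join-block Dom:
  n2: preds {n1,n4}: {n0,n1} ∩ {n0,n1,n2,n3,n4} = {n0,n1}; idom=n1
  n5: preds {n2,n3}: {n0,n1,n2} ∩ {n0,n1,n2,n3} = {n0,n1,n2}; idom=n2
  n6: preds {n4,n5}: {n0,n1,n2,n3,n4} ∩ {n0,n1,n2,n5} = {n0,n1,n2}; idom=n2
  n8: preds {n1,n4,n7}: {n0,n1} ∩ {n0,n1,n2,n3,n4} ∩ {n0,n1,n2,n6,n7} = {n0,n1}; idom=n1

DF walk-up:
  n2←n1: walk · to n1
  n2←n4: walk n4→n3→n2 to n1
  n5←n2: walk · to n2
  n5←n3: walk n3 to n2
  n6←n4: walk n4→n3 to n2
  n6←n5: walk n5 to n2
  n8←n1: walk · to n1
  n8←n4: walk n4→n3→n2 to n1
  n8←n7: walk n7→n6→n2 to n1
  DF(n0)=∅
  DF(n1)=∅
  DF(n2)={n2,n8}
  DF(n3)={n2,n5,n6,n8}
  DF(n4)={n2,n6,n8}
  DF(n5)={n6}
  DF(n6)={n8}
  DF(n7)={n8}
  DF(n8)=∅

φ for s: defs {n0,n2,n3,n4,n6}
  DF⁺ = {n2,n5,n6,n8}

Answer: ["n2", "n5", "n6", "n8"]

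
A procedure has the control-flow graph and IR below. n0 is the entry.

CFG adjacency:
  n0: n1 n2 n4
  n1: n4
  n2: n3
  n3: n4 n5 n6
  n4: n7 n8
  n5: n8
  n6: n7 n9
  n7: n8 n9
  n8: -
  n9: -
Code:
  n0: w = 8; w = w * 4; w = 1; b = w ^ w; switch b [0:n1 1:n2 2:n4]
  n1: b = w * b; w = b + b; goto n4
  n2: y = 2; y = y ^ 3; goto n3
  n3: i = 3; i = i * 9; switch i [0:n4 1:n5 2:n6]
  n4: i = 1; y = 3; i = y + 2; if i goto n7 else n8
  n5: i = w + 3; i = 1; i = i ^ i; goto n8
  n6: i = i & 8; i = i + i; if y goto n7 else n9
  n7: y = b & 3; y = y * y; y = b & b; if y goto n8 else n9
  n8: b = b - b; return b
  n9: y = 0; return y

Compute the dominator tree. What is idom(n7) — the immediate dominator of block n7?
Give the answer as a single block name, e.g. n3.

idom tree: n1←n0 n2←n0 n3←n2 n4←n0 n5←n3 n6←n3 n7←n0 n8←n0 n9←n0
Dom∩ at merges:
  n4: preds {n0,n1,n3}: {n0} ∩ {n0,n1} ∩ {n0,n2,n3} = {n0}; idom=n0
  n7: preds {n4,n6}: {n0,n4} ∩ {n0,n2,n3,n6} = {n0}; idom=n0
  n8: preds {n4,n5,n7}: {n0,n4} ∩ {n0,n2,n3,n5} ∩ {n0,n7} = {n0}; idom=n0
  n9: preds {n6,n7}: {n0,n2,n3,n6} ∩ {n0,n7} = {n0}; idom=n0

idom(n7) = n0

Answer: n0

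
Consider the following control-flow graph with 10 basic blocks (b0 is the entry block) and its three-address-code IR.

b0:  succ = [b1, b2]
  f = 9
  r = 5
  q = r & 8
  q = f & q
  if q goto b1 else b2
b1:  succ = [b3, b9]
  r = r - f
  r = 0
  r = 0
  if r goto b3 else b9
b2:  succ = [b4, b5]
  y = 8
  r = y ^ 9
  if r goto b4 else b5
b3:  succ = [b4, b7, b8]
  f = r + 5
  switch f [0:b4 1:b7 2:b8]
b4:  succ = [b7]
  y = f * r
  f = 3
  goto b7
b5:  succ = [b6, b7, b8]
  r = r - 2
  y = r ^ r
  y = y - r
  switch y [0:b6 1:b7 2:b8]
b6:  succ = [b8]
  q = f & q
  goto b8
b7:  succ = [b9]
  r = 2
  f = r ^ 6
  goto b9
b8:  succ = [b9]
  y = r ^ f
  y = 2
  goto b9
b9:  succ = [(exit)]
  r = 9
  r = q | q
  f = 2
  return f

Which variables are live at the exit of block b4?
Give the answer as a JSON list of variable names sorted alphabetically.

Answer: ["q"]

Working:
Per-block:
  b0 def {f,q,r} use ∅
  b1 def {r} use {f,r}
  b2 def {r,y} use ∅
  b3 def {f} use {r}
  b4 def {f,y} use {f,r}
  b5 def {r,y} use {r}
  b6 def {q} use {f,q}
  b7 def {f,r} use ∅
  b8 def {y} use {f,r}
  b9 def {f,r} use {q}

Liveness:
  b0 li=∅ lo={f,q,r}
  b1 li={f,q,r} lo={q,r}
  b2 li={f,q} lo={f,q,r}
  b3 li={q,r} lo={f,q,r}
  b4 li={f,q,r} lo={q}
  b5 li={f,q,r} lo={f,q,r}
  b6 li={f,q,r} lo={f,q,r}
  b7 li={q} lo={q}
  b8 li={f,q,r} lo={q}
  b9 li={q} lo=∅

live-out(b4) = ["q"]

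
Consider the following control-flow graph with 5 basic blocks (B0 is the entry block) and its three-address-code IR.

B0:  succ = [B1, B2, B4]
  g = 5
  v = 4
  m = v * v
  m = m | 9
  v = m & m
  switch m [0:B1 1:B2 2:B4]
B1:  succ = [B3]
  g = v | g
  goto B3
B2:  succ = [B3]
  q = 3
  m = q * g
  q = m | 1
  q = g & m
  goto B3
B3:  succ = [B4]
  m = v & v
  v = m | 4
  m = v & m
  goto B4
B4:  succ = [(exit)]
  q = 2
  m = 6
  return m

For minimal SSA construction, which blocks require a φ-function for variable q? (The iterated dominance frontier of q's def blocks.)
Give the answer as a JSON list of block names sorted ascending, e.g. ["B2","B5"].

idom tree: B1←B0 B2←B0 B3←B0 B4←B0
Join-block Dom:
  B3: preds {B1,B2}: {B0,B1} ∩ {B0,B2} = {B0}; idom=B0
  B4: preds {B0,B3}: {B0} ∩ {B0,B3} = {B0}; idom=B0

DF derivation:
  B3←B1: walk B1 to B0
  B3←B2: walk B2 to B0
  B4←B0: walk · to B0
  B4←B3: walk B3 to B0
  B0: DF=∅
  B1: DF={B3}
  B2: DF={B3}
  B3: DF={B4}
  B4: DF=∅

φ for q: defs {B2,B4}
  DF⁺ = {B3,B4}

Answer: ["B3", "B4"]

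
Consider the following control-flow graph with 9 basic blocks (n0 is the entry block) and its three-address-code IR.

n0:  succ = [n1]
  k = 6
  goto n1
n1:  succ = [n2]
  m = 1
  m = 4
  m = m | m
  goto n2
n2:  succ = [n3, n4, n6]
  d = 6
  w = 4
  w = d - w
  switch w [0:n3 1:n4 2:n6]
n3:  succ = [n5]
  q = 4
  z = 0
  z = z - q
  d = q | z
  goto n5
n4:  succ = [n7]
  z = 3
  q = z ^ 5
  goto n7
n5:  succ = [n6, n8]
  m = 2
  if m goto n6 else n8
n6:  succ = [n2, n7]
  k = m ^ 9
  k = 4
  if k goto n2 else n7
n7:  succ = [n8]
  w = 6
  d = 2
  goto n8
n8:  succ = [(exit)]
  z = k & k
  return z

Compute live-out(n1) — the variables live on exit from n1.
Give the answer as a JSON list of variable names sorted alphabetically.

Answer: ["k", "m"]

Working:
Per-block:
  n0: def={k} ue=∅
  n1: def={m} ue=∅
  n2: def={d,w} ue=∅
  n3: def={d,q,z} ue=∅
  n4: def={q,z} ue=∅
  n5: def={m} ue=∅
  n6: def={k} ue={m}
  n7: def={d,w} ue=∅
  n8: def={z} ue={k}

Backward fixpoint:
  live n0: ∅→{k}
  live n1: {k}→{k,m}
  live n2: {k,m}→{k,m}
  live n3: {k}→{k}
  live n4: {k}→{k}
  live n5: {k}→{k,m}
  live n6: {m}→{k,m}
  live n7: {k}→{k}
  live n8: {k}→∅

live-out(n1) = ["k", "m"]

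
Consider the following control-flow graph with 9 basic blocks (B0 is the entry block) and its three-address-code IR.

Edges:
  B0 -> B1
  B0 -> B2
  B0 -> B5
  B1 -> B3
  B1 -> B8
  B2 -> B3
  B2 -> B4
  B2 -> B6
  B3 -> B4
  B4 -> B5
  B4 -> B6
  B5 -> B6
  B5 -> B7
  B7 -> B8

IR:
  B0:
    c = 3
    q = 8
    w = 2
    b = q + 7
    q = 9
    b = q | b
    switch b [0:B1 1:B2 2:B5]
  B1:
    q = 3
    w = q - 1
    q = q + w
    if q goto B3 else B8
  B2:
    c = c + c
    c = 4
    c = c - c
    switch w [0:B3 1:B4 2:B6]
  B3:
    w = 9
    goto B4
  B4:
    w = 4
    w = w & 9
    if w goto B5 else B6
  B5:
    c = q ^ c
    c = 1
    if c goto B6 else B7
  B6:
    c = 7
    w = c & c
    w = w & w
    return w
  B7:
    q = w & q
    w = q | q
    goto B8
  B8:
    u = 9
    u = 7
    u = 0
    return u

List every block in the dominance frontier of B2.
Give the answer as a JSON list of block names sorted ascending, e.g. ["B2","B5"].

idom tree: B1←B0 B2←B0 B3←B0 B4←B0 B5←B0 B6←B0 B7←B5 B8←B0
Dom∩ at merges:
  B3: preds {B1,B2}: {B0,B1} ∩ {B0,B2} = {B0}; idom=B0
  B4: preds {B2,B3}: {B0,B2} ∩ {B0,B3} = {B0}; idom=B0
  B5: preds {B0,B4}: {B0} ∩ {B0,B4} = {B0}; idom=B0
  B6: preds {B2,B4,B5}: {B0,B2} ∩ {B0,B4} ∩ {B0,B5} = {B0}; idom=B0
  B8: preds {B1,B7}: {B0,B1} ∩ {B0,B5,B7} = {B0}; idom=B0

Frontier:
  B3←B1: walk B1 to B0
  B3←B2: walk B2 to B0
  B4←B2: walk B2 to B0
  B4←B3: walk B3 to B0
  B5←B0: walk · to B0
  B5←B4: walk B4 to B0
  B6←B2: walk B2 to B0
  B6←B4: walk B4 to B0
  B6←B5: walk B5 to B0
  B8←B1: walk B1 to B0
  B8←B7: walk B7→B5 to B0
  B0: DF=∅
  B1: DF={B3,B8}
  B2: DF={B3,B4,B6}
  B3: DF={B4}
  B4: DF={B5,B6}
  B5: DF={B6,B8}
  B6: DF=∅
  B7: DF={B8}
  B8: DF=∅

DF(B2) = ["B3", "B4", "B6"]

Answer: ["B3", "B4", "B6"]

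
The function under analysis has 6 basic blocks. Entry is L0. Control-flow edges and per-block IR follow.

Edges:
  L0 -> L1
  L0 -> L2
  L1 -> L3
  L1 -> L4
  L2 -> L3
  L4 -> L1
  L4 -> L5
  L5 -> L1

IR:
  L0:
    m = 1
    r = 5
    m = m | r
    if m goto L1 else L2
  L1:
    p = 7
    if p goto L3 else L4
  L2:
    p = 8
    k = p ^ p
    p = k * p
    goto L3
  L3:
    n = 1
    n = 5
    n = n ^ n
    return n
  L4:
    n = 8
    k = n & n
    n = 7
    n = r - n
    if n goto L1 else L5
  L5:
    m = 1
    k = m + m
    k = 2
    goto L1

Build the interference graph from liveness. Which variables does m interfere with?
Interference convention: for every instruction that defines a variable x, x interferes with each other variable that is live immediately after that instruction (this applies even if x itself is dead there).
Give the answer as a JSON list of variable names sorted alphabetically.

def/use:
  L0: def={m,r} ue=∅
  L1: def={p} ue=∅
  L2: def={k,p} ue=∅
  L3: def={n} ue=∅
  L4: def={k,n} ue={r}
  L5: def={k,m} ue=∅

Live sets:
  L0: in=∅ out={r}
  L1: in={r} out={r}
  L2: in=∅ out=∅
  L3: in=∅ out=∅
  L4: in={r} out={r}
  L5: in={r} out={r}

Conflict graph:
  k↔{p,r}
  m↔{r}
  n↔{r}
  p↔{k,r}
  r↔{k,m,n,p}

N(m) = ["r"]

Answer: ["r"]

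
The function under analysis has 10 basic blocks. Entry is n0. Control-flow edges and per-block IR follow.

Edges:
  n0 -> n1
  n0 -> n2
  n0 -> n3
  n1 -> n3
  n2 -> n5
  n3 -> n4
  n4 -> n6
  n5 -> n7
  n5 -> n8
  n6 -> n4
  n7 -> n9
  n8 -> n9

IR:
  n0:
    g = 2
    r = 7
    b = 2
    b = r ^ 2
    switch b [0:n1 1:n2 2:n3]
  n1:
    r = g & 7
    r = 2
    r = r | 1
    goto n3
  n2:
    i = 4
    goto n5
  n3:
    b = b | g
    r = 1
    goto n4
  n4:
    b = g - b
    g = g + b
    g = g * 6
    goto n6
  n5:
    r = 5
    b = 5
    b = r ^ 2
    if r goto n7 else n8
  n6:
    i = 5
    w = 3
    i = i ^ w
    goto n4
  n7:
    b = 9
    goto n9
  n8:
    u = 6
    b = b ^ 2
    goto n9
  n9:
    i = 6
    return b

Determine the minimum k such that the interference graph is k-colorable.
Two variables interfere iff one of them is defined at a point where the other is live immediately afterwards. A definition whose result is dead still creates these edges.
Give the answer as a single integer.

Answer: 4

Analysis:
def/use:
  n0 def {b,g,r} use ∅
  n1 def {r} use {g}
  n2 def {i} use ∅
  n3 def {b,r} use {b,g}
  n4 def {b,g} use {b,g}
  n5 def {b,r} use ∅
  n6 def {i,w} use ∅
  n7 def {b} use ∅
  n8 def {b,u} use {b}
  n9 def {i} use {b}

Liveness:
  live n0: ∅→{b,g}
  live n1: {b,g}→{b,g}
  live n2: ∅→∅
  live n3: {b,g}→{b,g}
  live n4: {b,g}→{b,g}
  live n5: ∅→{b}
  live n6: {b,g}→{b,g}
  live n7: ∅→{b}
  live n8: {b}→{b}
  live n9: {b}→∅

Interfere edges:
  b: {g,i,r,u,w}
  g: {b,i,r,w}
  i: {b,g,w}
  r: {b,g}
  u: {b}
  w: {b,g,i}

Registers:
  lower bound: {b,g,i,w} mutually conflict ⇒ χ ≥ 4
  assign b→c0 g→c1 i→c2 r→c2 u→c1 w→c3 — no edge inside a register ⇒ χ ≤ 4
  χ = 4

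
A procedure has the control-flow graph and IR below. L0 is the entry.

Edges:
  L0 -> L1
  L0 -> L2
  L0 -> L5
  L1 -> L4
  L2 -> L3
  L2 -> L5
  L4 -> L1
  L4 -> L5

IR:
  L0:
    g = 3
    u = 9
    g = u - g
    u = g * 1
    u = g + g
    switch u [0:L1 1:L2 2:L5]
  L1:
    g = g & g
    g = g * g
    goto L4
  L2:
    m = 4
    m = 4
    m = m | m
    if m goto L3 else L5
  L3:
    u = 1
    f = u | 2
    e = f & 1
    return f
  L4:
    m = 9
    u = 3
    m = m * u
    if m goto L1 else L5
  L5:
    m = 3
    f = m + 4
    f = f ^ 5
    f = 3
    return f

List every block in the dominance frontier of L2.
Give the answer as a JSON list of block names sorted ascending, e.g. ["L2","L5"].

Answer: ["L5"]

Analysis:
idom tree: L1←L0 L2←L0 L3←L2 L4←L1 L5←L0
Dom∩ at merges:
  L1: preds {L0,L4}: {L0} ∩ {L0,L1,L4} = {L0}; idom=L0
  L5: preds {L0,L2,L4}: {L0} ∩ {L0,L2} ∩ {L0,L1,L4} = {L0}; idom=L0

Frontier:
  L1←L0: walk · to L0
  L1←L4: walk L4→L1 to L0
  L5←L0: walk · to L0
  L5←L2: walk L2 to L0
  L5←L4: walk L4→L1 to L0
  L0 → ∅
  L1 → {L1,L5}
  L2 → {L5}
  L3 → ∅
  L4 → {L1,L5}
  L5 → ∅

DF(L2) = ["L5"]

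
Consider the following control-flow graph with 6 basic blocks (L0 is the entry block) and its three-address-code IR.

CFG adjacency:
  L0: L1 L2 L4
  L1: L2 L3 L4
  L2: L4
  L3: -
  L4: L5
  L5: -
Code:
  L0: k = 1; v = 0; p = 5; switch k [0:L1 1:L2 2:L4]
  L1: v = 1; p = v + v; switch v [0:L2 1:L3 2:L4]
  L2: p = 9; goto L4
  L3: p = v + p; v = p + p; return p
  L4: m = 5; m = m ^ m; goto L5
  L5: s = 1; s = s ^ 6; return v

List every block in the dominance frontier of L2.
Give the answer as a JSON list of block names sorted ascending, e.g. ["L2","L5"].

idom tree: L1←L0 L2←L0 L3←L1 L4←L0 L5←L4
Join-block Dom:
  L2: preds {L0,L1}: {L0} ∩ {L0,L1} = {L0}; idom=L0
  L4: preds {L0,L1,L2}: {L0} ∩ {L0,L1} ∩ {L0,L2} = {L0}; idom=L0

DF derivation:
  join L2 pred L0: · stop@L0
  join L2 pred L1: L1 stop@L0
  join L4 pred L0: · stop@L0
  join L4 pred L1: L1 stop@L0
  join L4 pred L2: L2 stop@L0
  L0: DF=∅
  L1: DF={L2,L4}
  L2: DF={L4}
  L3: DF=∅
  L4: DF=∅
  L5: DF=∅

DF(L2) = ["L4"]

Answer: ["L4"]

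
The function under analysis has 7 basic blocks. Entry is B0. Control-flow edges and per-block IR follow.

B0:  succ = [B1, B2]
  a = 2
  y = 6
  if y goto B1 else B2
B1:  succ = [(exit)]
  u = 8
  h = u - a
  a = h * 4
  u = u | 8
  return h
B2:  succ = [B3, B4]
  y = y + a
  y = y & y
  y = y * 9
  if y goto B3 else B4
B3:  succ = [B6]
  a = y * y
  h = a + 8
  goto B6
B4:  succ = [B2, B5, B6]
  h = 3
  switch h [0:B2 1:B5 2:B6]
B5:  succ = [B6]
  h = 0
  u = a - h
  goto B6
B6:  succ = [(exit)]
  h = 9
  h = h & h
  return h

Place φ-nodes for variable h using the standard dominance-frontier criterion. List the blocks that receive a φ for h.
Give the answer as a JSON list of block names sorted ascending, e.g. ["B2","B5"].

idom tree: B1←B0 B2←B0 B3←B2 B4←B2 B5←B4 B6←B2
Dom∩ at merges:
  B2: preds {B0,B4}: {B0} ∩ {B0,B2,B4} = {B0}; idom=B0
  B6: preds {B3,B4,B5}: {B0,B2,B3} ∩ {B0,B2,B4} ∩ {B0,B2,B4,B5} = {B0,B2}; idom=B2

DF derivation:
  join B2 pred B0: · stop@B0
  join B2 pred B4: B4→B2 stop@B0
  join B6 pred B3: B3 stop@B2
  join B6 pred B4: B4 stop@B2
  join B6 pred B5: B5→B4 stop@B2
  DF(B0)=∅
  DF(B1)=∅
  DF(B2)={B2}
  DF(B3)={B6}
  DF(B4)={B2,B6}
  DF(B5)={B6}
  DF(B6)=∅

φ for h: defs {B1,B3,B4,B5,B6}
  DF⁺ = {B2,B6}

Answer: ["B2", "B6"]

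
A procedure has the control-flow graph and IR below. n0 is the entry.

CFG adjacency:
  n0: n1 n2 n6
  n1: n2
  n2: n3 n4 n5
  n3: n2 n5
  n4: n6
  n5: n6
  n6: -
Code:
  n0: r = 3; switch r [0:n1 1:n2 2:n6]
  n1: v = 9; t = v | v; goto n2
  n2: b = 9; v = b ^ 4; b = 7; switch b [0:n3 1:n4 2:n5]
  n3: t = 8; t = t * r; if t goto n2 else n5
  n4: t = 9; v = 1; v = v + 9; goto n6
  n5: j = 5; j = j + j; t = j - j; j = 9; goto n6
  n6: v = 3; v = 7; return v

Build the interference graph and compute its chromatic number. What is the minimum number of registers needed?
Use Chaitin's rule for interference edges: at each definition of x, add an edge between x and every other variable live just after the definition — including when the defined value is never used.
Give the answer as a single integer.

Block summaries:
  n0: {r} / ∅
  n1: {t,v} / ∅
  n2: {b,v} / ∅
  n3: {t} / {r}
  n4: {t,v} / ∅
  n5: {j,t} / ∅
  n6: {v} / ∅

Backward fixpoint:
  n0: in=∅ out={r}
  n1: in={r} out={r}
  n2: in={r} out={r}
  n3: in={r} out={r}
  n4: in=∅ out=∅
  n5: in=∅ out=∅
  n6: in=∅ out=∅

Interference:
  b — {r}
  j — ∅
  r — {b,t,v}
  t — {r}
  v — {r}

Colouring:
  lower bound: {b,r} mutually conflict ⇒ χ ≥ 2
  2-colouring: R0={j,r}  R1={b,t,v}
  χ = 2

Answer: 2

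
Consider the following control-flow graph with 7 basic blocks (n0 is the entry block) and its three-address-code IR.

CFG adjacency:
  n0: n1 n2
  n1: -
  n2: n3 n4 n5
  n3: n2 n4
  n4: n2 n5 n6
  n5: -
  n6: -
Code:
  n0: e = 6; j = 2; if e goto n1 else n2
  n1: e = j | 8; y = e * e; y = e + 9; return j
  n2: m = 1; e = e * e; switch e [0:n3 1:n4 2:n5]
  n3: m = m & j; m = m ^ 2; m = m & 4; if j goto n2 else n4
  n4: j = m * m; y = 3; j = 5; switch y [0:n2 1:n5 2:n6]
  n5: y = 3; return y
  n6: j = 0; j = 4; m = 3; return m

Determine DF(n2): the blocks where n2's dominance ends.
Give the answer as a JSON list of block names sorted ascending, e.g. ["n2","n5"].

idom tree: n1←n0 n2←n0 n3←n2 n4←n2 n5←n2 n6←n4
Dom at joins:
  n2: preds {n0,n3,n4}: {n0} ∩ {n0,n2,n3} ∩ {n0,n2,n4} = {n0}; idom=n0
  n4: preds {n2,n3}: {n0,n2} ∩ {n0,n2,n3} = {n0,n2}; idom=n2
  n5: preds {n2,n4}: {n0,n2} ∩ {n0,n2,n4} = {n0,n2}; idom=n2

DF derivation:
  join n2 pred n0: · stop@n0
  join n2 pred n3: n3→n2 stop@n0
  join n2 pred n4: n4→n2 stop@n0
  join n4 pred n2: · stop@n2
  join n4 pred n3: n3 stop@n2
  join n5 pred n2: · stop@n2
  join n5 pred n4: n4 stop@n2
  DF(n0)=∅
  DF(n1)=∅
  DF(n2)={n2}
  DF(n3)={n2,n4}
  DF(n4)={n2,n5}
  DF(n5)=∅
  DF(n6)=∅

DF(n2) = ["n2"]

Answer: ["n2"]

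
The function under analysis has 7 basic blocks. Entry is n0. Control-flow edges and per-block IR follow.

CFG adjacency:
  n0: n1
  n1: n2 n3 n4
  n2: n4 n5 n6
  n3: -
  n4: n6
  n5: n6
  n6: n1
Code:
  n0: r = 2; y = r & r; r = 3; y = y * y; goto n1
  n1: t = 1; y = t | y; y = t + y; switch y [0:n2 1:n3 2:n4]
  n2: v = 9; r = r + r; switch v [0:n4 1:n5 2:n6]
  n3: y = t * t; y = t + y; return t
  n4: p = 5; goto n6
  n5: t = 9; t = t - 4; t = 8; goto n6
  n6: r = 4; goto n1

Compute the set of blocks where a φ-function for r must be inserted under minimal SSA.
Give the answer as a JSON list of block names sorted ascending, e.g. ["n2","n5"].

idom tree: n1←n0 n2←n1 n3←n1 n4←n1 n5←n2 n6←n1
Dom∩ at merges:
  n1: preds {n0,n6}: {n0} ∩ {n0,n1,n6} = {n0}; idom=n0
  n4: preds {n1,n2}: {n0,n1} ∩ {n0,n1,n2} = {n0,n1}; idom=n1
  n6: preds {n2,n4,n5}: {n0,n1,n2} ∩ {n0,n1,n4} ∩ {n0,n1,n2,n5} = {n0,n1}; idom=n1

DF walk-up:
  n1←n0: walk · to n0
  n1←n6: walk n6→n1 to n0
  n4←n1: walk · to n1
  n4←n2: walk n2 to n1
  n6←n2: walk n2 to n1
  n6←n4: walk n4 to n1
  n6←n5: walk n5→n2 to n1
  DF(n0)=∅
  DF(n1)={n1}
  DF(n2)={n4,n6}
  DF(n3)=∅
  DF(n4)={n6}
  DF(n5)={n6}
  DF(n6)={n1}

φ for r: defs {n0,n2,n6}
  DF⁺ = {n1,n4,n6}

Answer: ["n1", "n4", "n6"]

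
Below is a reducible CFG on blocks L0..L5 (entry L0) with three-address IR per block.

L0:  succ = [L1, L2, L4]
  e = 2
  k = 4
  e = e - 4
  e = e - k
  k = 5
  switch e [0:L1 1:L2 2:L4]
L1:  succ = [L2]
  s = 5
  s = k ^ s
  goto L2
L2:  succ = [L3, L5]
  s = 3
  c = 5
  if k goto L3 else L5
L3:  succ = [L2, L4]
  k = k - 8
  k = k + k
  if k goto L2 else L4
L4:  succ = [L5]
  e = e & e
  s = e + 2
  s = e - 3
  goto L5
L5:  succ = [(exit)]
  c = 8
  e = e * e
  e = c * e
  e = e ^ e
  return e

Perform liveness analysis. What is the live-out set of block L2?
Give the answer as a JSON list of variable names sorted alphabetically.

Answer: ["e", "k"]

Derivation:
Block summaries:
  L0: def={e,k} ue=∅
  L1: def={s} ue={k}
  L2: def={c,s} ue={k}
  L3: def={k} ue={k}
  L4: def={e,s} ue={e}
  L5: def={c,e} ue={e}

Liveness:
  L0 li=∅ lo={e,k}
  L1 li={e,k} lo={e,k}
  L2 li={e,k} lo={e,k}
  L3 li={e,k} lo={e,k}
  L4 li={e} lo={e}
  L5 li={e} lo=∅

live-out(L2) = ["e", "k"]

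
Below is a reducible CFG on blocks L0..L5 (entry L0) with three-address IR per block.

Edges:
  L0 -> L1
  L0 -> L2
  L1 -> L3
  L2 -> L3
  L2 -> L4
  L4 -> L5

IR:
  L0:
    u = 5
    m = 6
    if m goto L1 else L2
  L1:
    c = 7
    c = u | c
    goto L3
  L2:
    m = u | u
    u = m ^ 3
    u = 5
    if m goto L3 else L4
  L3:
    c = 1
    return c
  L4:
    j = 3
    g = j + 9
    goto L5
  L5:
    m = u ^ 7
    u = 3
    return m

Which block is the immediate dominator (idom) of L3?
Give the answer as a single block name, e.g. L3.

Answer: L0

Derivation:
idom tree: L1←L0 L2←L0 L3←L0 L4←L2 L5←L4
Dom at joins:
  L3: preds {L1,L2}: {L0,L1} ∩ {L0,L2} = {L0}; idom=L0

idom(L3) = L0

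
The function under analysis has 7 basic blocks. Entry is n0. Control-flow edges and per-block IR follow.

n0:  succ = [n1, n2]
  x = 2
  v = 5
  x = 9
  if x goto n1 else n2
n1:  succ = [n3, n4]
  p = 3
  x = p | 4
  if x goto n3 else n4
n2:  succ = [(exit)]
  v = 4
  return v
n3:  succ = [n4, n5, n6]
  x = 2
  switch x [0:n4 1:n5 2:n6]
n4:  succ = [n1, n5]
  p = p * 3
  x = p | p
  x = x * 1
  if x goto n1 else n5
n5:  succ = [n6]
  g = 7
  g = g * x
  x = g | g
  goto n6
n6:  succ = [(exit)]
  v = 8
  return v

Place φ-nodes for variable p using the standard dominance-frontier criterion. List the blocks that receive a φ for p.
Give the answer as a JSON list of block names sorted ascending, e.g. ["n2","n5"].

idom tree: n1←n0 n2←n0 n3←n1 n4←n1 n5←n1 n6←n1
Join-block Dom:
  n1: preds {n0,n4}: {n0} ∩ {n0,n1,n4} = {n0}; idom=n0
  n4: preds {n1,n3}: {n0,n1} ∩ {n0,n1,n3} = {n0,n1}; idom=n1
  n5: preds {n3,n4}: {n0,n1,n3} ∩ {n0,n1,n4} = {n0,n1}; idom=n1
  n6: preds {n3,n5}: {n0,n1,n3} ∩ {n0,n1,n5} = {n0,n1}; idom=n1

DF walk-up:
  join n1 pred n0: · stop@n0
  join n1 pred n4: n4→n1 stop@n0
  join n4 pred n1: · stop@n1
  join n4 pred n3: n3 stop@n1
  join n5 pred n3: n3 stop@n1
  join n5 pred n4: n4 stop@n1
  join n6 pred n3: n3 stop@n1
  join n6 pred n5: n5 stop@n1
  DF(n0)=∅
  DF(n1)={n1}
  DF(n2)=∅
  DF(n3)={n4,n5,n6}
  DF(n4)={n1,n5}
  DF(n5)={n6}
  DF(n6)=∅

φ for p: defs {n1,n4}
  DF⁺ = {n1,n5,n6}

Answer: ["n1", "n5", "n6"]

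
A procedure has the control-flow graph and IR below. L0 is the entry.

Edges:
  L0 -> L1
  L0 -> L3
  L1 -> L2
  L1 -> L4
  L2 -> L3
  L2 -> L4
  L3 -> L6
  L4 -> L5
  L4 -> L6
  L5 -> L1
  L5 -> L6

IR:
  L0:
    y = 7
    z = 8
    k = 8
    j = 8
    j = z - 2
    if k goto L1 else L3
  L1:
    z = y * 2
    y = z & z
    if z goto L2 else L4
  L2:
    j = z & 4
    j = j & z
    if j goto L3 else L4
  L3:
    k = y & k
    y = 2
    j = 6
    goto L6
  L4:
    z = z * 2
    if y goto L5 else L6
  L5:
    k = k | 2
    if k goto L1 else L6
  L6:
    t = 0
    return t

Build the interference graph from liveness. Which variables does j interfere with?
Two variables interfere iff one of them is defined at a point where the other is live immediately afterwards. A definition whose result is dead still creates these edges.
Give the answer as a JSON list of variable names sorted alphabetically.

Answer: ["k", "y", "z"]

Derivation:
Per-block:
  L0: {j,k,y,z} / ∅
  L1: {y,z} / {y}
  L2: {j} / {z}
  L3: {j,k,y} / {k,y}
  L4: {z} / {y,z}
  L5: {k} / {k}
  L6: {t} / ∅

Liveness:
  L0: in=∅ out={k,y}
  L1: in={k,y} out={k,y,z}
  L2: in={k,y,z} out={k,y,z}
  L3: in={k,y} out=∅
  L4: in={k,y,z} out={k,y}
  L5: in={k,y} out={k,y}
  L6: in=∅ out=∅

Conflict graph:
  j: {k,y,z}
  k: {j,y,z}
  t: ∅
  y: {j,k,z}
  z: {j,k,y}

N(j) = ["k", "y", "z"]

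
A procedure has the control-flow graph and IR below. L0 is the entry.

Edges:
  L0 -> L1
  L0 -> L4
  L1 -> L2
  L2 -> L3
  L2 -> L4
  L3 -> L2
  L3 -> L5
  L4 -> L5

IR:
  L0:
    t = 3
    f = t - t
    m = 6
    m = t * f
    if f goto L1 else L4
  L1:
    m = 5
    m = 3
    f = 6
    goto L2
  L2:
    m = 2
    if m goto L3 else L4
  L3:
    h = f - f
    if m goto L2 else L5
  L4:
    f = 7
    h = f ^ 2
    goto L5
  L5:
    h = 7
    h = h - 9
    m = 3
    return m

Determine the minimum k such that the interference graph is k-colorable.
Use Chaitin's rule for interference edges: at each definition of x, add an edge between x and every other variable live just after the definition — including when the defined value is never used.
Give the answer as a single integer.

Per-block:
  L0: {f,m,t} / ∅
  L1: {f,m} / ∅
  L2: {m} / ∅
  L3: {h} / {f,m}
  L4: {f,h} / ∅
  L5: {h,m} / ∅

Backward fixpoint:
  L0 li=∅ lo=∅
  L1 li=∅ lo={f}
  L2 li={f} lo={f,m}
  L3 li={f,m} lo={f}
  L4 li=∅ lo=∅
  L5 li=∅ lo=∅

Conflict graph:
  f — {h,m,t}
  h — {f,m}
  m — {f,h,t}
  t — {f,m}

Chromatic number:
  lower bound: {f,h,m} mutually conflict ⇒ χ ≥ 3
  3-colouring: R0={f}  R1={m}  R2={h,t}
  χ = 3

Answer: 3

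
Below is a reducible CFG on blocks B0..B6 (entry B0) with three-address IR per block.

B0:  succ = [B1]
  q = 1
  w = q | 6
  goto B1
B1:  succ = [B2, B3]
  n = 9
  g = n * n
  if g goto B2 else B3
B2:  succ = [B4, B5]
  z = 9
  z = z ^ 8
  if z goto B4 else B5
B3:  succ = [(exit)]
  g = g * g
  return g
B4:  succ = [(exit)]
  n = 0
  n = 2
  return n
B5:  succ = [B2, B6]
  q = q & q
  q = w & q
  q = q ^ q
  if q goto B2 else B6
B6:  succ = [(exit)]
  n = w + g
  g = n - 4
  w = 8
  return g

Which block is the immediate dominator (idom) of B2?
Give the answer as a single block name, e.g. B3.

idom tree: B1←B0 B2←B1 B3←B1 B4←B2 B5←B2 B6←B5
Join-block Dom:
  B2: preds {B1,B5}: {B0,B1} ∩ {B0,B1,B2,B5} = {B0,B1}; idom=B1

idom(B2) = B1

Answer: B1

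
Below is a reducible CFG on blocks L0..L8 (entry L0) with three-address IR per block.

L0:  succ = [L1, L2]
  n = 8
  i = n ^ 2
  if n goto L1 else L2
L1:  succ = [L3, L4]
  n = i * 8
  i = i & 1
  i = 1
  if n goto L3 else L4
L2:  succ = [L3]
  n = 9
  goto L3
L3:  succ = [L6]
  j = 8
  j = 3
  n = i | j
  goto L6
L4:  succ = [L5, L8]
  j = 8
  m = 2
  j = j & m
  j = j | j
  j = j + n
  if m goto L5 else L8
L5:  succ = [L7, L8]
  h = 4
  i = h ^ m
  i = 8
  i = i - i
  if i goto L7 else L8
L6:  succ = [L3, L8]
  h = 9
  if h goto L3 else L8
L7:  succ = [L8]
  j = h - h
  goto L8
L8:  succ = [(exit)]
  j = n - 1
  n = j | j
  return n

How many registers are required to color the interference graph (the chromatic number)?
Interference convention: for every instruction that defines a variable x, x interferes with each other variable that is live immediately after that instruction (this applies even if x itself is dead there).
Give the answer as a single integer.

Answer: 3

Working:
Per-block:
  L0: def={i,n} ue=∅
  L1: def={i,n} ue={i}
  L2: def={n} ue=∅
  L3: def={j,n} ue={i}
  L4: def={j,m} ue={n}
  L5: def={h,i} ue={m}
  L6: def={h} ue=∅
  L7: def={j} ue={h}
  L8: def={j,n} ue={n}

Liveness:
  L0: in=∅ out={i}
  L1: in={i} out={i,n}
  L2: in={i} out={i}
  L3: in={i} out={i,n}
  L4: in={n} out={m,n}
  L5: in={m,n} out={h,n}
  L6: in={i,n} out={i,n}
  L7: in={h,n} out={n}
  L8: in={n} out=∅

Interference:
  h: {i,m,n}
  i: {h,j,n}
  j: {i,m,n}
  m: {h,j,n}
  n: {h,i,j,m}

Colouring:
  clique {h,i,n} ⇒ need ≥ 3
  3-colouring: c0={n}  c1={h,j}  c2={i,m}
  χ = 3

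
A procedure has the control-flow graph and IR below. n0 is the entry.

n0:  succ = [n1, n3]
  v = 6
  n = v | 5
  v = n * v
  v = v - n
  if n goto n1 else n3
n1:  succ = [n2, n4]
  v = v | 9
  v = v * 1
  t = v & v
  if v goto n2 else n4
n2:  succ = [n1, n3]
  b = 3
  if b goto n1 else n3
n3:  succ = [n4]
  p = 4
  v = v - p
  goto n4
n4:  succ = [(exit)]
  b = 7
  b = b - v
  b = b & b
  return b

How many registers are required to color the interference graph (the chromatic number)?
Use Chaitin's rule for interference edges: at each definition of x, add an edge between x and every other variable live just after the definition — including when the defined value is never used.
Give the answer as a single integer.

Answer: 2

Analysis:
Per-block:
  n0: def={n,v} ue=∅
  n1: def={t,v} ue={v}
  n2: def={b} ue=∅
  n3: def={p,v} ue={v}
  n4: def={b} ue={v}

Liveness:
  live n0: ∅→{v}
  live n1: {v}→{v}
  live n2: {v}→{v}
  live n3: {v}→{v}
  live n4: {v}→∅

Conflict graph:
  b↔{v}
  n↔{v}
  p↔{v}
  t↔{v}
  v↔{b,n,p,t}

Chromatic number:
  {b,v} pairwise interfere (2-clique) ⇒ χ ≥ 2
  assign b→R1 n→R1 p→R1 t→R1 v→R0 — no edge inside a register ⇒ χ ≤ 2
  χ = 2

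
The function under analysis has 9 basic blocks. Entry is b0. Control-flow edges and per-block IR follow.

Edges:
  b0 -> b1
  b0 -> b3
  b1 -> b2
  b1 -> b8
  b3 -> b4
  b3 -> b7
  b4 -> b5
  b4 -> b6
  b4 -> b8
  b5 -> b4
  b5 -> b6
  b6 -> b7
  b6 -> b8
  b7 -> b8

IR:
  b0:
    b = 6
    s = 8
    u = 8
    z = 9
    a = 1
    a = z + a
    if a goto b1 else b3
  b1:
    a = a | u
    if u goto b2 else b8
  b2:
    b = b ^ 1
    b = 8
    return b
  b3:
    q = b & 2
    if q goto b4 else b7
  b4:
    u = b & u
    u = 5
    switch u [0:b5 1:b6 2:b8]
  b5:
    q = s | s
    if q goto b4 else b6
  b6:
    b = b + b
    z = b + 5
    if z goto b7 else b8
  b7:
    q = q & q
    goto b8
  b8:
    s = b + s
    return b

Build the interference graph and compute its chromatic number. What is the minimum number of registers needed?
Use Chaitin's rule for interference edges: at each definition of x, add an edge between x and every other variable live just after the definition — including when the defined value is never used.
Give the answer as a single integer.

Answer: 5

Working:
Block summaries:
  b0 def {a,b,s,u,z} use ∅
  b1 def {a} use {a,u}
  b2 def {b} use {b}
  b3 def {q} use {b}
  b4 def {u} use {b,u}
  b5 def {q} use {s}
  b6 def {b,z} use {b}
  b7 def {q} use {q}
  b8 def {s} use {b,s}

Liveness:
  b0: in=∅ out={a,b,s,u}
  b1: in={a,b,s,u} out={b,s}
  b2: in={b} out=∅
  b3: in={b,s,u} out={b,q,s,u}
  b4: in={b,q,s,u} out={b,q,s,u}
  b5: in={b,s,u} out={b,q,s,u}
  b6: in={b,q,s} out={b,q,s}
  b7: in={b,q,s} out={b,s}
  b8: in={b,s} out=∅

Conflict graph:
  a↔{b,s,u,z}
  b↔{a,q,s,u,z}
  q↔{b,s,u,z}
  s↔{a,b,q,u,z}
  u↔{a,b,q,s,z}
  z↔{a,b,q,s,u}

Registers:
  clique {a,b,s,u,z} ⇒ need ≥ 5
  assign a→r4 b→r0 q→r4 s→r1 u→r2 z→r3 — no edge inside a register ⇒ χ ≤ 5
  χ = 5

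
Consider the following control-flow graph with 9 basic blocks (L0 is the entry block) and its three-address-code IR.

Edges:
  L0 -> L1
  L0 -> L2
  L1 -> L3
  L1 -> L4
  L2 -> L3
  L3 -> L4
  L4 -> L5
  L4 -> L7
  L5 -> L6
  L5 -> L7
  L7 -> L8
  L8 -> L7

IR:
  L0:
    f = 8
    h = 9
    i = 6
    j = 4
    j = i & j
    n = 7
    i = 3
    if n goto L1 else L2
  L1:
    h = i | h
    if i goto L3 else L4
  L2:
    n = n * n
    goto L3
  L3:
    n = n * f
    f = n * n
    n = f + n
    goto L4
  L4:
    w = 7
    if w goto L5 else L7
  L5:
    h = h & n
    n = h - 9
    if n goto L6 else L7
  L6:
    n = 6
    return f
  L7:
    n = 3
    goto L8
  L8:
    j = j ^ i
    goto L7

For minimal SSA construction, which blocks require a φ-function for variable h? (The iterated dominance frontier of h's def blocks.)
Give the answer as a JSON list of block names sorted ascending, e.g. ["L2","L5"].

idom tree: L1←L0 L2←L0 L3←L0 L4←L0 L5←L4 L6←L5 L7←L4 L8←L7
Join-block Dom:
  L3: preds {L1,L2}: {L0,L1} ∩ {L0,L2} = {L0}; idom=L0
  L4: preds {L1,L3}: {L0,L1} ∩ {L0,L3} = {L0}; idom=L0
  L7: preds {L4,L5,L8}: {L0,L4} ∩ {L0,L4,L5} ∩ {L0,L4,L7,L8} = {L0,L4}; idom=L4

Frontier:
  L3←L1: walk L1 to L0
  L3←L2: walk L2 to L0
  L4←L1: walk L1 to L0
  L4←L3: walk L3 to L0
  L7←L4: walk · to L4
  L7←L5: walk L5 to L4
  L7←L8: walk L8→L7 to L4
  L0: DF=∅
  L1: DF={L3,L4}
  L2: DF={L3}
  L3: DF={L4}
  L4: DF=∅
  L5: DF={L7}
  L6: DF=∅
  L7: DF={L7}
  L8: DF={L7}

φ for h: defs {L0,L1,L5}
  DF⁺ = {L3,L4,L7}

Answer: ["L3", "L4", "L7"]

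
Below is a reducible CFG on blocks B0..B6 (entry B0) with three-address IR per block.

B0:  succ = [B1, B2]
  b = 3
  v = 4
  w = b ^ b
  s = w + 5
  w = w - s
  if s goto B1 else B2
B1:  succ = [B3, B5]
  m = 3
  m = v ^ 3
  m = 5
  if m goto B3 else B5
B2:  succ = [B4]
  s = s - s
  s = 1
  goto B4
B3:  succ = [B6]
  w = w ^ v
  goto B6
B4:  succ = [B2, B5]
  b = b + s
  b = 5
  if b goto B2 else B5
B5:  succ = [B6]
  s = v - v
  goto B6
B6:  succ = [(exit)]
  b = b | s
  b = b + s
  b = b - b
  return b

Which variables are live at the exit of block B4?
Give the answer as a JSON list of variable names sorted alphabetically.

Per-block:
  B0: def={b,s,v,w} ue=∅
  B1: def={m} ue={v}
  B2: def={s} ue={s}
  B3: def={w} ue={v,w}
  B4: def={b} ue={b,s}
  B5: def={s} ue={v}
  B6: def={b} ue={b,s}

Backward fixpoint:
  B0 li=∅ lo={b,s,v,w}
  B1 li={b,s,v,w} lo={b,s,v,w}
  B2 li={b,s,v} lo={b,s,v}
  B3 li={b,s,v,w} lo={b,s}
  B4 li={b,s,v} lo={b,s,v}
  B5 li={b,v} lo={b,s}
  B6 li={b,s} lo=∅

live-out(B4) = ["b", "s", "v"]

Answer: ["b", "s", "v"]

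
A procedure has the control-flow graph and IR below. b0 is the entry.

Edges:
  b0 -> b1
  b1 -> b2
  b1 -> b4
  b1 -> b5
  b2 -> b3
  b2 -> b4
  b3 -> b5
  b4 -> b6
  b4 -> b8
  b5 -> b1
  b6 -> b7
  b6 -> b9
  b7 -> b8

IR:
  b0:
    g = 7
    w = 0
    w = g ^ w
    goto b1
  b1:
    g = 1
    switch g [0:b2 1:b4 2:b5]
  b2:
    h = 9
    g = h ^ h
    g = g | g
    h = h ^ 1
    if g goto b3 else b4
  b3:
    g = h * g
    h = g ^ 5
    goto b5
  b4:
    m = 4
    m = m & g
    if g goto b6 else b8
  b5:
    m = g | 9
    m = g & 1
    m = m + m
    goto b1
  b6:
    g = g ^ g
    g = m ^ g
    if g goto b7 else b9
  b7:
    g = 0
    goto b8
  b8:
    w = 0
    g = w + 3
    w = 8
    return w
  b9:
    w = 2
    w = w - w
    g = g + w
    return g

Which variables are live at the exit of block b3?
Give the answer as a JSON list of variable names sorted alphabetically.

Block summaries:
  b0: {g,w} / ∅
  b1: {g} / ∅
  b2: {g,h} / ∅
  b3: {g,h} / {g,h}
  b4: {m} / {g}
  b5: {m} / {g}
  b6: {g} / {g,m}
  b7: {g} / ∅
  b8: {g,w} / ∅
  b9: {g,w} / {g}

Live sets:
  b0 li=∅ lo=∅
  b1 li=∅ lo={g}
  b2 li=∅ lo={g,h}
  b3 li={g,h} lo={g}
  b4 li={g} lo={g,m}
  b5 li={g} lo=∅
  b6 li={g,m} lo={g}
  b7 li=∅ lo=∅
  b8 li=∅ lo=∅
  b9 li={g} lo=∅

live-out(b3) = ["g"]

Answer: ["g"]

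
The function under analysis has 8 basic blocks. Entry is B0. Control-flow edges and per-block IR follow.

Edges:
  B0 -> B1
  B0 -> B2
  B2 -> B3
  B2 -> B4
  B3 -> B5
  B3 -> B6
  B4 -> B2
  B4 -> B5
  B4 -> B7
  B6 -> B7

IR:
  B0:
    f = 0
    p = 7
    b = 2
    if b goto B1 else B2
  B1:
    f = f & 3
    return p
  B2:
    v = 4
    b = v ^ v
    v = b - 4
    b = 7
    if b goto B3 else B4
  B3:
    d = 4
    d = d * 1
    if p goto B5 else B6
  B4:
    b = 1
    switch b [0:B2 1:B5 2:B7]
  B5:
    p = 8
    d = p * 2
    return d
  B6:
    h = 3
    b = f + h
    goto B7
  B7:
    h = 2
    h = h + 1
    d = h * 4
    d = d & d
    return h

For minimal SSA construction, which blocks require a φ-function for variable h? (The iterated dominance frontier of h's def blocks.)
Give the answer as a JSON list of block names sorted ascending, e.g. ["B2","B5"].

idom tree: B1←B0 B2←B0 B3←B2 B4←B2 B5←B2 B6←B3 B7←B2
Dom at joins:
  B2: preds {B0,B4}: {B0} ∩ {B0,B2,B4} = {B0}; idom=B0
  B5: preds {B3,B4}: {B0,B2,B3} ∩ {B0,B2,B4} = {B0,B2}; idom=B2
  B7: preds {B4,B6}: {B0,B2,B4} ∩ {B0,B2,B3,B6} = {B0,B2}; idom=B2

DF walk-up:
  B2←B0: walk · to B0
  B2←B4: walk B4→B2 to B0
  B5←B3: walk B3 to B2
  B5←B4: walk B4 to B2
  B7←B4: walk B4 to B2
  B7←B6: walk B6→B3 to B2
  DF(B0)=∅
  DF(B1)=∅
  DF(B2)={B2}
  DF(B3)={B5,B7}
  DF(B4)={B2,B5,B7}
  DF(B5)=∅
  DF(B6)={B7}
  DF(B7)=∅

φ for h: defs {B6,B7}
  DF⁺ = {B7}

Answer: ["B7"]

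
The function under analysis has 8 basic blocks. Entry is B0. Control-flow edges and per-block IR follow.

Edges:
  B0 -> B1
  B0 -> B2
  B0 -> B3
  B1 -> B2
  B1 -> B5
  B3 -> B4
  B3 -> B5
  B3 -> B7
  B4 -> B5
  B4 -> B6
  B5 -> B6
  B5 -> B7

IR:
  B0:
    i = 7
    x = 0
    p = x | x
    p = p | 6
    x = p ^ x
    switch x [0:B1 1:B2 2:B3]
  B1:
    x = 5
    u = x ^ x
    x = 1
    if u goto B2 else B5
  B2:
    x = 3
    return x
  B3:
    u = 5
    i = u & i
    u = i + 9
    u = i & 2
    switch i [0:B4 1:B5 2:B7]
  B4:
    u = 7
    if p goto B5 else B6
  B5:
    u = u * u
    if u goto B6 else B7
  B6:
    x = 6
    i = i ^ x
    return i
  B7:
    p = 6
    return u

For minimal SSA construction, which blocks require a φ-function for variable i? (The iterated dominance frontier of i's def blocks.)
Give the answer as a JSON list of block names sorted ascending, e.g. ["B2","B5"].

Answer: ["B5", "B6", "B7"]

Derivation:
idom tree: B1←B0 B2←B0 B3←B0 B4←B3 B5←B0 B6←B0 B7←B0
Dom∩ at merges:
  B2: preds {B0,B1}: {B0} ∩ {B0,B1} = {B0}; idom=B0
  B5: preds {B1,B3,B4}: {B0,B1} ∩ {B0,B3} ∩ {B0,B3,B4} = {B0}; idom=B0
  B6: preds {B4,B5}: {B0,B3,B4} ∩ {B0,B5} = {B0}; idom=B0
  B7: preds {B3,B5}: {B0,B3} ∩ {B0,B5} = {B0}; idom=B0

DF derivation:
  B2←B0: walk · to B0
  B2←B1: walk B1 to B0
  B5←B1: walk B1 to B0
  B5←B3: walk B3 to B0
  B5←B4: walk B4→B3 to B0
  B6←B4: walk B4→B3 to B0
  B6←B5: walk B5 to B0
  B7←B3: walk B3 to B0
  B7←B5: walk B5 to B0
  B0: DF=∅
  B1: DF={B2,B5}
  B2: DF=∅
  B3: DF={B5,B6,B7}
  B4: DF={B5,B6}
  B5: DF={B6,B7}
  B6: DF=∅
  B7: DF=∅

φ for i: defs {B0,B3,B6}
  DF⁺ = {B5,B6,B7}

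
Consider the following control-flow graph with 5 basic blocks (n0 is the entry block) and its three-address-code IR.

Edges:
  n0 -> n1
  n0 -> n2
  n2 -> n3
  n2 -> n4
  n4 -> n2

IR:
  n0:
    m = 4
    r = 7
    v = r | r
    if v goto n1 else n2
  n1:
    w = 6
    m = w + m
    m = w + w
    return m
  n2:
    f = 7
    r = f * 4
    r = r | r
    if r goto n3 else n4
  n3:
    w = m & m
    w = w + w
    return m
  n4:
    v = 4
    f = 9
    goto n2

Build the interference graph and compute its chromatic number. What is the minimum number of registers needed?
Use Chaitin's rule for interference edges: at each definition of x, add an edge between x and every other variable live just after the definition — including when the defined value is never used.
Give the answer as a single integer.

Answer: 2

Derivation:
def/use:
  n0 def {m,r,v} use ∅
  n1 def {m,w} use {m}
  n2 def {f,r} use ∅
  n3 def {w} use {m}
  n4 def {f,v} use ∅

Liveness:
  n0: in=∅ out={m}
  n1: in={m} out=∅
  n2: in={m} out={m}
  n3: in={m} out=∅
  n4: in={m} out={m}

Interference:
  f — {m}
  m — {f,r,v,w}
  r — {m}
  v — {m}
  w — {m}

Chromatic number:
  lower bound: {f,m} mutually conflict ⇒ χ ≥ 2
  2-colouring: r0={m}  r1={f,r,v,w}
  χ = 2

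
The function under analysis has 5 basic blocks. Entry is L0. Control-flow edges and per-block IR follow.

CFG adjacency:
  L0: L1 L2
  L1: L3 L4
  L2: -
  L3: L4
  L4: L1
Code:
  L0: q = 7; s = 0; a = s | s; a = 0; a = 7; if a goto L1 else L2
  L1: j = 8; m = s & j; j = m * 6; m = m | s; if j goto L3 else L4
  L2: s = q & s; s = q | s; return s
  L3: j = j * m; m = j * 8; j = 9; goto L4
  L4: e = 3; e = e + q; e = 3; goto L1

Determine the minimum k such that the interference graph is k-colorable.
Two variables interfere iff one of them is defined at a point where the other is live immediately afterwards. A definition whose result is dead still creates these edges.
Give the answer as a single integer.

Block summaries:
  L0: def={a,q,s} ue=∅
  L1: def={j,m} ue={s}
  L2: def={s} ue={q,s}
  L3: def={j,m} ue={j,m}
  L4: def={e} ue={q}

Liveness:
  live L0: ∅→{q,s}
  live L1: {q,s}→{j,m,q,s}
  live L2: {q,s}→∅
  live L3: {j,m,q,s}→{q,s}
  live L4: {q,s}→{q,s}

Interference:
  a: {q,s}
  e: {q,s}
  j: {m,q,s}
  m: {j,q,s}
  q: {a,e,j,m,s}
  s: {a,e,j,m,q}

Colouring:
  clique {j,m,q,s} ⇒ need ≥ 4
  assign a→R2 e→R2 j→R2 m→R3 q→R0 s→R1 — no edge inside a register ⇒ χ ≤ 4
  χ = 4

Answer: 4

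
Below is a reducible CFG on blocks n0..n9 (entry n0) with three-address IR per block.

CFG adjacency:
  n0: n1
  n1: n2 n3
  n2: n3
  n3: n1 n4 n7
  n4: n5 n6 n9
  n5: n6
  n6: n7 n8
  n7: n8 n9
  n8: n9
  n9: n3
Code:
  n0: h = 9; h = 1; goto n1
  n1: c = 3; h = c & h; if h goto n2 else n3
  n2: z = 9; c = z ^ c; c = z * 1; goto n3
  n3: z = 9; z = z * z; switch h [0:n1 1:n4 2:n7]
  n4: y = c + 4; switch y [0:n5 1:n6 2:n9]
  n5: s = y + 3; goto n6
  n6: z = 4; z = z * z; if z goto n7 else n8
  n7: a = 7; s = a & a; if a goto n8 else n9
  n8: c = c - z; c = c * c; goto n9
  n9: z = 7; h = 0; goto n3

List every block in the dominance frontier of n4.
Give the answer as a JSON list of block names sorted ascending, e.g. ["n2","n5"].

Answer: ["n7", "n8", "n9"]

Analysis:
idom tree: n1←n0 n2←n1 n3←n1 n4←n3 n5←n4 n6←n4 n7←n3 n8←n3 n9←n3
Dom at joins:
  n1: preds {n0,n3}: {n0} ∩ {n0,n1,n3} = {n0}; idom=n0
  n3: preds {n1,n2,n9}: {n0,n1} ∩ {n0,n1,n2} ∩ {n0,n1,n3,n9} = {n0,n1}; idom=n1
  n6: preds {n4,n5}: {n0,n1,n3,n4} ∩ {n0,n1,n3,n4,n5} = {n0,n1,n3,n4}; idom=n4
  n7: preds {n3,n6}: {n0,n1,n3} ∩ {n0,n1,n3,n4,n6} = {n0,n1,n3}; idom=n3
  n8: preds {n6,n7}: {n0,n1,n3,n4,n6} ∩ {n0,n1,n3,n7} = {n0,n1,n3}; idom=n3
  n9: preds {n4,n7,n8}: {n0,n1,n3,n4} ∩ {n0,n1,n3,n7} ∩ {n0,n1,n3,n8} = {n0,n1,n3}; idom=n3

DF derivation:
  join n1 pred n0: · stop@n0
  join n1 pred n3: n3→n1 stop@n0
  join n3 pred n1: · stop@n1
  join n3 pred n2: n2 stop@n1
  join n3 pred n9: n9→n3 stop@n1
  join n6 pred n4: · stop@n4
  join n6 pred n5: n5 stop@n4
  join n7 pred n3: · stop@n3
  join n7 pred n6: n6→n4 stop@n3
  join n8 pred n6: n6→n4 stop@n3
  join n8 pred n7: n7 stop@n3
  join n9 pred n4: n4 stop@n3
  join n9 pred n7: n7 stop@n3
  join n9 pred n8: n8 stop@n3
  n0 → ∅
  n1 → {n1}
  n2 → {n3}
  n3 → {n1,n3}
  n4 → {n7,n8,n9}
  n5 → {n6}
  n6 → {n7,n8}
  n7 → {n8,n9}
  n8 → {n9}
  n9 → {n3}

DF(n4) = ["n7", "n8", "n9"]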